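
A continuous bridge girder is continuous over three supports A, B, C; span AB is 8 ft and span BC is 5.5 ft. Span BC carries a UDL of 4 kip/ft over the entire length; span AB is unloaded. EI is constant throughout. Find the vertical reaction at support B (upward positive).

Take M_B as the redundant. Released structure: two simple spans AB and BC with a hinge at B.
Discontinuity in slope at B on the released structure — sum the simple-span end rotations:
  span BC: UDL 4: wL³/(24EI) = 27.73/EI
  relative rotation θ_0 = (0 + 27.73)/EI = 27.73/EI
A unit hogging moment at B produces rotation L₁/(3EI) + L₂/(3EI) = 4.5/EI.
Compatibility: M_B·(L₁+L₂)/(3EI) = θ_0, giving M_B = 6.162 kip·ft (hogging).
Span AB, ΣM about A with M_B applied at B: R_B^{AB}·8 = 0 + 6.162, so R_B^{AB} = 0.7703 kip and R_A = 0 − 0.7703 = -0.7703 kip.
Span BC, ΣM about C: R_B^{BC}·5.5 = 60.5 + 6.162, so R_B^{BC} = 12.12 kip and R_C = 22 − 12.12 = 9.88 kip.
R_B = 0.7703 + 12.12 = 12.89 kip.

R_B = 12.89 kip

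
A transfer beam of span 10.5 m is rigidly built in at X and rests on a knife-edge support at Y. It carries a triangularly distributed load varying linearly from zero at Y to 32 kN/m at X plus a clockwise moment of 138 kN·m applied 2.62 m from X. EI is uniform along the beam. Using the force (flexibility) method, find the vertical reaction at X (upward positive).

R_X = 125.8 kN

Take the reaction at Y as the redundant and release it; the primary structure is a cantilever fixed at X.
Downward deflection at the released point Y due to the loads:
  triangular load, peak 32 at the fixed end: w₀L⁴/(30EI) = 12965/EI
  clockwise couple 138 at a = 2.62: M₀a(2L − a)/(2EI) = 3323/EI
  δ_0 = 16288/EI
Tip deflection under a unit load at Y: L³/(3EI) = 385.9/EI.
The prop prevents deflection at Y: R_Y = δ_0/δ_{YY} = 16288/385.9 = 42.21 kN.
Vertical equilibrium: R_X = ΣP − R_Y = 168 − 42.21 = 125.8 kN.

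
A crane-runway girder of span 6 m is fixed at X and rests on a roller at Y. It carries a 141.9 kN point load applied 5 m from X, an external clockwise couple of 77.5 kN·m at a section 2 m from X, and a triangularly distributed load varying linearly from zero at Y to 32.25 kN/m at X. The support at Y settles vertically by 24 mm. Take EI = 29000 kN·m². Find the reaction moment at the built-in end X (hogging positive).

Release the roller at Y. Primary structure: cantilever fixed at X.
Free-end deflection of the primary structure under the applied loading (downward +):
  point load 141.9 at a = 5: Pa²(3L − a)/(6EI) = 7686/EI
  clockwise couple 77.5 at a = 2: M₀a(2L − a)/(2EI) = 775/EI
  triangular load, peak 32.25 at the fixed end: w₀L⁴/(30EI) = 1393/EI
  δ_0 = 9854/EI
Flexibility coefficient — unit upward force at Y: δ_{YY} = L³/(3EI) = 72/EI.
With EI = 29000 kN·m²: δ_0 = 0.33981 m and δ_{YY} = 0.002483 m/kN.
Compatibility — the beam at Y must follow the support down by 0.024 m: δ_0 − R_Y·δ_{YY} = 0.024, so R_Y = (0.33981 − 0.024)/0.002483 = 127.2 kN.
Moment equilibrium about X: M_X = Σ(load moments about X) − R_Y·L = 980.5 − 127.2×6 = 217.3 kN·m.

M_X = 217.3 kN·m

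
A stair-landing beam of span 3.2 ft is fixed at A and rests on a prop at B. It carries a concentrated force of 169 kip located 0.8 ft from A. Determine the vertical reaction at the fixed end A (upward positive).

Release the roller at B. Primary structure: cantilever fixed at A.
Primary-structure tip deflection at B by superposition:
  point load 169 at a = 0.8: Pa²(3L − a)/(6EI) = 158.6/EI
Flexibility coefficient — unit upward force at B: δ_{BB} = L³/(3EI) = 10.92/EI.
The prop prevents deflection at B: R_B = δ_0/δ_{BB} = 158.6/10.92 = 14.52 kip.
Vertical equilibrium: R_A = ΣP − R_B = 169 − 14.52 = 154.5 kip.

R_A = 154.5 kip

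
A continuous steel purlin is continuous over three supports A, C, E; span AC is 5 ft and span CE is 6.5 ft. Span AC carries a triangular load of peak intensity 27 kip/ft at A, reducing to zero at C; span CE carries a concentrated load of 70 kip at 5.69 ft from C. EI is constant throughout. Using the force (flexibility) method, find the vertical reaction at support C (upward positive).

Release continuity at C by inserting a hinge; the redundant is the internal moment M_C. The primary structure is two simply-supported spans AC and CE.
Rotations at C on the released spans (each span's end-slope, ×1/EI):
  span AC: triangular load, peak 27: 7w₀L³/(360EI) = 65.62/EI
  span CE: point load 70 at a = 5.69: Pab(L + b)/(6LEI) = 60.47/EI
  relative rotation θ_0 = (65.62 + 60.47)/EI = 126.1/EI
A unit hogging moment at C produces rotation L₁/(3EI) + L₂/(3EI) = 3.833/EI.
Slope continuity at C: θ_0 = M_C·3.833/EI, so M_C = 126.1/3.833 = 32.89 kip·ft (hogging).
Span AC, ΣM about A with M_C applied at C: R_C^{AC}·5 = 112.5 + 32.89, so R_C^{AC} = 29.08 kip and R_A = 67.5 − 29.08 = 38.42 kip.
Span CE, ΣM about E: R_C^{CE}·6.5 = 56.7 + 32.89, so R_C^{CE} = 13.78 kip and R_E = 70 − 13.78 = 56.22 kip.
R_C = 29.08 + 13.78 = 42.86 kip.

R_C = 42.86 kip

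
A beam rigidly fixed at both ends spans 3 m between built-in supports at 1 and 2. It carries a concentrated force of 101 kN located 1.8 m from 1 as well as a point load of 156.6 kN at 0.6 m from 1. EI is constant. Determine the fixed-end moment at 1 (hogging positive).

M_1 = 89.22 kN·m

Take the two fixed-end moments M_1, M_2 as redundants; the released structure is the simple span 12.
End rotations of the released simple span under the applied load (×1/EI):
  at 1: point load 101 at a = 1.8: Pab(L + b)/(6LEI) = 50.9/EI
  at 2: point load 101 at a = 1.8: Pab(L + a)/(6LEI) = 58.18/EI
  at 1: point load 156.6 at a = 0.6: Pab(L + b)/(6LEI) = 67.65/EI
  at 2: point load 156.6 at a = 0.6: Pab(L + a)/(6LEI) = 45.1/EI
  θ_10 = 118.6/EI,  θ_20 = 103.3/EI
Flexibility coefficients: a unit moment at one end gives L/(3EI) there and L/(6EI) at the far end, so f₁₁ = f₂₂ = 1/EI and f₁₂ = f₂₁ = 0.5/EI.
Compatibility — zero rotation at each built-in end:
  1 M_1 + 0.5 M_2 = 118.6
  0.5 M_1 + 1 M_2 = 103.3
Solving the pair gives M_1 = 89.22 kN·m and M_2 = 58.67 kN·m (hogging).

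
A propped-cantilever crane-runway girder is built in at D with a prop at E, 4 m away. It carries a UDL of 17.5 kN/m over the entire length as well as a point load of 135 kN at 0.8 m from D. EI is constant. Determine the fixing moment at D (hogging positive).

Take the reaction at E as the redundant and release it; the primary structure is a cantilever fixed at D.
Primary-structure tip deflection at E by superposition:
  UDL 17.5: wL⁴/(8EI) = 560/EI
  point load 135 at a = 0.8: Pa²(3L − a)/(6EI) = 161.3/EI
  δ_0 = 721.3/EI
Tip deflection under a unit load at E: L³/(3EI) = 21.33/EI.
Compatibility at E: δ_0 − R_E·δ_{EE} = 0, so R_E = 721.3/21.33 = 33.81 kN.
Moment equilibrium about D: M_D = Σ(load moments about D) − R_E·L = 248 − 33.81×4 = 112.8 kN·m.

M_D = 112.8 kN·m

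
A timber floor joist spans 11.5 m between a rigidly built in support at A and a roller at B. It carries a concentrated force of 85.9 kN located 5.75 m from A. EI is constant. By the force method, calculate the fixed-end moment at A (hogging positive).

Release the roller at B. Primary structure: cantilever fixed at A.
Deflection at B on the released cantilever, summing each load's contribution:
  point load 85.9 at a = 5.75: Pa²(3L − a)/(6EI) = 13609/EI
Tip deflection under a unit load at B: L³/(3EI) = 507/EI.
The prop prevents deflection at B: R_B = δ_0/δ_{BB} = 13609/507 = 26.84 kN.
Moment equilibrium about A: M_A = Σ(load moments about A) − R_B·L = 493.9 − 26.84×11.5 = 185.2 kN·m.

M_A = 185.2 kN·m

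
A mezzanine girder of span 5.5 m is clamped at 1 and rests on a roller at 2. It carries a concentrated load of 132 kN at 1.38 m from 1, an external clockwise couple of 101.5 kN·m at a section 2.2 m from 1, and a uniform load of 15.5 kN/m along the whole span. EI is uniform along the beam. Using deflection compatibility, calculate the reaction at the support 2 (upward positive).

Choose R_2 as the redundant. The primary structure is the cantilever fixed at 1.
Deflection at 2 on the released cantilever, summing each load's contribution:
  point load 132 at a = 1.38: Pa²(3L − a)/(6EI) = 633.5/EI
  clockwise couple 101.5 at a = 2.2: M₀a(2L − a)/(2EI) = 982.5/EI
  UDL 15.5: wL⁴/(8EI) = 1773/EI
  δ_0 = 3389/EI
Tip deflection under a unit load at 2: L³/(3EI) = 55.46/EI.
Compatibility at 2: δ_0 − R_2·δ_{22} = 0, so R_2 = 3389/55.46 = 61.11 kN.

R_2 = 61.11 kN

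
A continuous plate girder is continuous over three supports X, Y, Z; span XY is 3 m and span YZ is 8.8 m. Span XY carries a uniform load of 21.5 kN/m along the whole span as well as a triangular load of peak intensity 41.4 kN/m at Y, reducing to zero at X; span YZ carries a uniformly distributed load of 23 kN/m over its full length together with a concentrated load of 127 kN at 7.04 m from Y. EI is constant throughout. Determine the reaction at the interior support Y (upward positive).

Release continuity at Y by inserting a hinge; the redundant is the internal moment M_Y. The primary structure is two simply-supported spans XY and YZ.
Discontinuity in slope at Y on the released structure — sum the simple-span end rotations:
  span XY: UDL 21.5: wL³/(24EI) = 24.19/EI
  span XY: triangular load, peak 41.4: w₀L³/(45EI) = 24.84/EI
  span YZ: UDL 23: wL³/(24EI) = 653.1/EI
  span YZ: point load 127 at a = 7.04: Pab(L + b)/(6LEI) = 314.7/EI
  relative rotation θ_0 = (49.03 + 967.8)/EI = 1017/EI
A unit hogging moment at Y produces rotation L₁/(3EI) + L₂/(3EI) = 3.933/EI.
Slope continuity at Y: θ_0 = M_Y·3.933/EI, so M_Y = 1017/3.933 = 258.5 kN·m (hogging).
Span XY, ΣM about X with M_Y applied at Y: R_Y^{XY}·3 = 220.9 + 258.5, so R_Y^{XY} = 159.8 kN and R_X = 126.6 − 159.8 = -33.22 kN.
Span YZ, ΣM about Z: R_Y^{YZ}·8.8 = 1114 + 258.5, so R_Y^{YZ} = 156 kN and R_Z = 329.4 − 156 = 173.4 kN.
R_Y = 159.8 + 156 = 315.8 kN.

R_Y = 315.8 kN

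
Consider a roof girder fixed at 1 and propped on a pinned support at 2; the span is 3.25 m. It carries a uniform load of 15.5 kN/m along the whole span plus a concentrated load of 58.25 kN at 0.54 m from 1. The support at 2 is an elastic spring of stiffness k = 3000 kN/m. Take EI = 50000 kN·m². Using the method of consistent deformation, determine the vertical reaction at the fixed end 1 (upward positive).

Take the reaction at 2 as the redundant and release it; the primary structure is a cantilever fixed at 1.
Primary-structure tip deflection at 2 by superposition:
  UDL 15.5: wL⁴/(8EI) = 216.2/EI
  point load 58.25 at a = 0.54: Pa²(3L − a)/(6EI) = 26.07/EI
  δ_0 = 242.2/EI
Tip deflection under a unit load at 2: L³/(3EI) = 11.44/EI.
With EI = 50000 kN·m²: δ_0 = 0.004845 m and δ_{22} = 0.000229 m/kN.
Compatibility — the spring shortens by R_2/k under the reaction it provides: δ_0 − R_2·δ_{22} = R_2/k. With 1/k = 0.000333 m/kN, R_2 = δ_0 / (δ_{22} + 1/k) = 0.004845 / (0.000229 + 0.000333) = 8.618 kN.
Vertical equilibrium: R_1 = ΣP − R_2 = 108.6 − 8.618 = 100 kN.

R_1 = 100 kN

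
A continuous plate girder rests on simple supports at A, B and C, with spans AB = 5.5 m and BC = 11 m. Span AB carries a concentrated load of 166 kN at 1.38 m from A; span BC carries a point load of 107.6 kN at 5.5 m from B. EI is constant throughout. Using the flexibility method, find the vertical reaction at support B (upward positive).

R_B = 145.6 kN

Insert a hinge at B; M_B is the redundant, and each span becomes simply supported.
Rotations at B on the released spans (each span's end-slope, ×1/EI):
  span AB: point load 166 at a = 1.38: Pab(L + a)/(6LEI) = 196.8/EI
  span BC: point load 107.6 at a = 5.5: Pab(L + b)/(6LEI) = 813.7/EI
  relative rotation θ_0 = (196.8 + 813.7)/EI = 1010/EI
A unit hogging moment at B produces rotation L₁/(3EI) + L₂/(3EI) = 5.5/EI.
Slope continuity at B: θ_0 = M_B·5.5/EI, so M_B = 1010/5.5 = 183.7 kN·m (hogging).
Span AB, ΣM about A with M_B applied at B: R_B^{AB}·5.5 = 229.1 + 183.7, so R_B^{AB} = 75.06 kN and R_A = 166 − 75.06 = 90.94 kN.
Span BC, ΣM about C: R_B^{BC}·11 = 591.8 + 183.7, so R_B^{BC} = 70.5 kN and R_C = 107.6 − 70.5 = 37.1 kN.
R_B = 75.06 + 70.5 = 145.6 kN.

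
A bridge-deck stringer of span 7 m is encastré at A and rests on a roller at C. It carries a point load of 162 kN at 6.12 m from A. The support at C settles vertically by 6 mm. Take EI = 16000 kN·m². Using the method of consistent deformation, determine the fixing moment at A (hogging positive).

Take the reaction at C as the redundant and release it; the primary structure is a cantilever fixed at A.
Downward deflection at the released point C due to the loads:
  point load 162 at a = 6.12: Pa²(3L − a)/(6EI) = 15048/EI
Tip deflection under a unit load at C: L³/(3EI) = 114.3/EI.
With EI = 16000 kN·m²: δ_0 = 0.94048 m and δ_{CC} = 0.007146 m/kN.
Compatibility — the beam at C must follow the support down by 0.006 m: δ_0 − R_C·δ_{CC} = 0.006, so R_C = (0.94048 − 0.006)/0.007146 = 130.8 kN.
Moment equilibrium about A: M_A = Σ(load moments about A) − R_C·L = 991.4 − 130.8×7 = 76.03 kN·m.

M_A = 76.03 kN·m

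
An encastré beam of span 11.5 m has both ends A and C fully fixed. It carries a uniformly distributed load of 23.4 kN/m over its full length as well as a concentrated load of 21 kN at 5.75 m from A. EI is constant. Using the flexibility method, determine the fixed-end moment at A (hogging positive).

M_A = 288.1 kN·m

Release both end moments; the primary structure is a simply-supported span AC with redundants M_A and M_C.
End rotations of the released simple span under the applied load (×1/EI):
  at A: UDL 23.4: wL³/(24EI) = 1483/EI
  at C: UDL 23.4: wL³/(24EI) = 1483/EI
  at A: point load 21 at a = 5.75: Pab(L + b)/(6LEI) = 173.6/EI
  at C: point load 21 at a = 5.75: Pab(L + a)/(6LEI) = 173.6/EI
  θ_A0 = 1656/EI,  θ_C0 = 1656/EI
Flexibility coefficients: a unit moment at one end gives L/(3EI) there and L/(6EI) at the far end, so f₁₁ = f₂₂ = 3.833/EI and f₁₂ = f₂₁ = 1.917/EI.
Compatibility — zero rotation at each built-in end:
  3.833 M_A + 1.917 M_C = 1656
  1.917 M_A + 3.833 M_C = 1656
Solving the pair gives M_A = 288.1 kN·m and M_C = 288.1 kN·m (hogging).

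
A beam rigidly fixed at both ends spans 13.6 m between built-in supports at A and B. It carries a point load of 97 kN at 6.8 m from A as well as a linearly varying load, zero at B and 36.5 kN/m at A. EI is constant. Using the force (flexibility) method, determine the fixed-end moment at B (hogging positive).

M_B = 389.9 kN·m

Release both end moments; the primary structure is a simply-supported span AB with redundants M_A and M_B.
Simple-span end rotations at A and B under the given loads:
  at A: point load 97 at a = 6.8: Pab(L + b)/(6LEI) = 1121/EI
  at B: point load 97 at a = 6.8: Pab(L + a)/(6LEI) = 1121/EI
  at A: triangular load, peak 36.5: w₀L³/(45EI) = 2040/EI
  at B: triangular load, peak 36.5: 7w₀L³/(360EI) = 1785/EI
  θ_A0 = 3162/EI,  θ_B0 = 2907/EI
Flexibility coefficients: a unit moment at one end gives L/(3EI) there and L/(6EI) at the far end, so f₁₁ = f₂₂ = 4.533/EI and f₁₂ = f₂₁ = 2.267/EI.
Compatibility — zero rotation at each built-in end:
  4.533 M_A + 2.267 M_B = 3162
  2.267 M_A + 4.533 M_B = 2907
Solving the pair gives M_A = 502.5 kN·m and M_B = 389.9 kN·m (hogging).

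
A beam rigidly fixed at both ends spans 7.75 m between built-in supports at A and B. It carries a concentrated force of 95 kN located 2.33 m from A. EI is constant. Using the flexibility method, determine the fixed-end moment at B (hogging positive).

Release both end moments; the primary structure is a simply-supported span AB with redundants M_A and M_B.
Simple-span end rotations at A and B under the given loads:
  at A: point load 95 at a = 2.33: Pab(L + b)/(6LEI) = 339.8/EI
  at B: point load 95 at a = 2.33: Pab(L + a)/(6LEI) = 260.1/EI
  θ_A0 = 339.8/EI,  θ_B0 = 260.1/EI
Flexibility coefficients: a unit moment at one end gives L/(3EI) there and L/(6EI) at the far end, so f₁₁ = f₂₂ = 2.583/EI and f₁₂ = f₂₁ = 1.292/EI.
Compatibility — zero rotation at each built-in end:
  2.583 M_A + 1.292 M_B = 339.8
  1.292 M_A + 2.583 M_B = 260.1
Solving the pair gives M_A = 108.3 kN·m and M_B = 46.54 kN·m (hogging).

M_B = 46.54 kN·m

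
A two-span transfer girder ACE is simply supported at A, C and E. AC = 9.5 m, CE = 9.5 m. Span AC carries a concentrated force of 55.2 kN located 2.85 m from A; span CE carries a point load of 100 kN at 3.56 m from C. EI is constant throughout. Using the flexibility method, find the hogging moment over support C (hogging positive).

M_C = 126.2 kN·m

Take M_C as the redundant. Released structure: two simple spans AC and CE with a hinge at C.
Discontinuity in slope at C on the released structure — sum the simple-span end rotations:
  span AC: point load 55.2 at a = 2.85: Pab(L + a)/(6LEI) = 226.7/EI
  span CE: point load 100 at a = 3.56: Pab(L + b)/(6LEI) = 572.8/EI
  relative rotation θ_0 = (226.7 + 572.8)/EI = 799.5/EI
A unit hogging moment at C produces rotation L₁/(3EI) + L₂/(3EI) = 6.333/EI.
Slope continuity at C: θ_0 = M_C·6.333/EI, so M_C = 799.5/6.333 = 126.2 kN·m (hogging).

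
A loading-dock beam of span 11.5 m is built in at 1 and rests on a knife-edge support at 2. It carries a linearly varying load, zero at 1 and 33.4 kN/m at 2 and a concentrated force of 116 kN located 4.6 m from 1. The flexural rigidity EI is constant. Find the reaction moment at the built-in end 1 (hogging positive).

M_1 = 513.8 kN·m

Take the reaction at 2 as the redundant and release it; the primary structure is a cantilever fixed at 1.
Free-end deflection of the primary structure under the applied loading (downward +):
  triangular load, peak 33.4 at the free end: 11w₀L⁴/(120EI) = 53549/EI
  point load 116 at a = 4.6: Pa²(3L − a)/(6EI) = 12232/EI
  δ_0 = 65781/EI
Tip deflection under a unit load at 2: L³/(3EI) = 507/EI.
Compatibility at 2: δ_0 − R_2·δ_{22} = 0, so R_2 = 65781/507 = 129.8 kN.
Moment equilibrium about 1: M_1 = Σ(load moments about 1) − R_2·L = 2006 − 129.8×11.5 = 513.8 kN·m.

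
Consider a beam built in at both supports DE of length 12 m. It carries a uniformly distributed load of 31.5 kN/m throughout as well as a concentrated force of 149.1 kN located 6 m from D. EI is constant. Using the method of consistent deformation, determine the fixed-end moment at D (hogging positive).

M_D = 601.6 kN·m

Release both end moments; the primary structure is a simply-supported span DE with redundants M_D and M_E.
On the primary (simply-supported) span, the end slopes from the loading are:
  at D: UDL 31.5: wL³/(24EI) = 2268/EI
  at E: UDL 31.5: wL³/(24EI) = 2268/EI
  at D: point load 149.1 at a = 6: Pab(L + b)/(6LEI) = 1342/EI
  at E: point load 149.1 at a = 6: Pab(L + a)/(6LEI) = 1342/EI
  θ_D0 = 3610/EI,  θ_E0 = 3610/EI
Flexibility coefficients: a unit moment at one end gives L/(3EI) there and L/(6EI) at the far end, so f₁₁ = f₂₂ = 4/EI and f₁₂ = f₂₁ = 2/EI.
Compatibility — zero rotation at each built-in end:
  4 M_D + 2 M_E = 3610
  2 M_D + 4 M_E = 3610
Solving the pair gives M_D = 601.6 kN·m and M_E = 601.6 kN·m (hogging).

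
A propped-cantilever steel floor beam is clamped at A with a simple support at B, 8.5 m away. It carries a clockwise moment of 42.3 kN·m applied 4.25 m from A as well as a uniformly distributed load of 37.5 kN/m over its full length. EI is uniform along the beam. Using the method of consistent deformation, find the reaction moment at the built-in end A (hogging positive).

Choose R_B as the redundant. The primary structure is the cantilever fixed at A.
Primary-structure tip deflection at B by superposition:
  clockwise couple 42.3 at a = 4.25: M₀a(2L − a)/(2EI) = 1146/EI
  UDL 37.5: wL⁴/(8EI) = 24469/EI
  δ_0 = 25615/EI
Flexibility coefficient — unit upward force at B: δ_{BB} = L³/(3EI) = 204.7/EI.
The prop prevents deflection at B: R_B = δ_0/δ_{BB} = 25615/204.7 = 125.1 kN.
Moment equilibrium about A: M_A = Σ(load moments about A) − R_B·L = 1397 − 125.1×8.5 = 333.4 kN·m.

M_A = 333.4 kN·m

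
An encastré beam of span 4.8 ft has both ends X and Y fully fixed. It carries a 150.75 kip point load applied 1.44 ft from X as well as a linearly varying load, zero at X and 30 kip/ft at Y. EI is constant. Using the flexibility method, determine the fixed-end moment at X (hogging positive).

M_X = 129.4 kip·ft

Release both end moments; the primary structure is a simply-supported span XY with redundants M_X and M_Y.
Simple-span end rotations at X and Y under the given loads:
  at X: point load 150.75 at a = 1.44: Pab(L + b)/(6LEI) = 206.7/EI
  at Y: point load 150.75 at a = 1.44: Pab(L + a)/(6LEI) = 158/EI
  at X: triangular load, peak 30: 7w₀L³/(360EI) = 64.51/EI
  at Y: triangular load, peak 30: w₀L³/(45EI) = 73.73/EI
  θ_X0 = 271.2/EI,  θ_Y0 = 231.8/EI
Flexibility coefficients: a unit moment at one end gives L/(3EI) there and L/(6EI) at the far end, so f₁₁ = f₂₂ = 1.6/EI and f₁₂ = f₂₁ = 0.8/EI.
Compatibility — zero rotation at each built-in end:
  1.6 M_X + 0.8 M_Y = 271.2
  0.8 M_X + 1.6 M_Y = 231.8
Solving the pair gives M_X = 129.4 kip·ft and M_Y = 80.15 kip·ft (hogging).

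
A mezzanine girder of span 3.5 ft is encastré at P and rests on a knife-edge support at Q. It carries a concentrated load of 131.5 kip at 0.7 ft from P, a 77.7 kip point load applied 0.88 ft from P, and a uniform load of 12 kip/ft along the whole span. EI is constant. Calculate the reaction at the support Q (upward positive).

R_Q = 29.86 kip

Choose R_Q as the redundant. The primary structure is the cantilever fixed at P.
Free-end deflection of the primary structure under the applied loading (downward +):
  point load 131.5 at a = 0.7: Pa²(3L − a)/(6EI) = 105.2/EI
  point load 77.7 at a = 0.88: Pa²(3L − a)/(6EI) = 96.47/EI
  UDL 12: wL⁴/(8EI) = 225.1/EI
  δ_0 = 426.8/EI
Flexibility coefficient — unit upward force at Q: δ_{QQ} = L³/(3EI) = 14.29/EI.
The prop prevents deflection at Q: R_Q = δ_0/δ_{QQ} = 426.8/14.29 = 29.86 kip.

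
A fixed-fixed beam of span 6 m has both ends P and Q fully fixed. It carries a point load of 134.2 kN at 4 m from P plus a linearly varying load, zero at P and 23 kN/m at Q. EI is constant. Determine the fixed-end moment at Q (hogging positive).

M_Q = 160.7 kN·m

Take the two fixed-end moments M_P, M_Q as redundants; the released structure is the simple span PQ.
End rotations of the released simple span under the applied load (×1/EI):
  at P: point load 134.2 at a = 4: Pab(L + b)/(6LEI) = 238.6/EI
  at Q: point load 134.2 at a = 4: Pab(L + a)/(6LEI) = 298.2/EI
  at P: triangular load, peak 23: 7w₀L³/(360EI) = 96.6/EI
  at Q: triangular load, peak 23: w₀L³/(45EI) = 110.4/EI
  θ_P0 = 335.2/EI,  θ_Q0 = 408.6/EI
Flexibility coefficients: a unit moment at one end gives L/(3EI) there and L/(6EI) at the far end, so f₁₁ = f₂₂ = 2/EI and f₁₂ = f₂₁ = 1/EI.
Compatibility — zero rotation at each built-in end:
  2 M_P + 1 M_Q = 335.2
  1 M_P + 2 M_Q = 408.6
Solving the pair gives M_P = 87.24 kN·m and M_Q = 160.7 kN·m (hogging).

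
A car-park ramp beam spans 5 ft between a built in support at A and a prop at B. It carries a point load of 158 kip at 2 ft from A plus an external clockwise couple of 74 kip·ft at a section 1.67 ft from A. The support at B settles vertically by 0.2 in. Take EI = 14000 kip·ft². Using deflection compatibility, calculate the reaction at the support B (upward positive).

R_B = 39.62 kip

Release the roller at B. Primary structure: cantilever fixed at A.
Downward deflection at the released point B due to the loads:
  point load 158 at a = 2: Pa²(3L − a)/(6EI) = 1369/EI
  clockwise couple 74 at a = 1.67: M₀a(2L − a)/(2EI) = 514.7/EI
  δ_0 = 1884/EI
Tip deflection under a unit load at B: L³/(3EI) = 41.67/EI.
With EI = 14000 kip·ft²: δ_0 = 0.13457 ft and δ_{BB} = 0.002976 ft/kip.
Compatibility — the beam at B must follow the support down by 0.01667 ft: δ_0 − R_B·δ_{BB} = 0.01667, so R_B = (0.13457 − 0.01667)/0.002976 = 39.62 kip.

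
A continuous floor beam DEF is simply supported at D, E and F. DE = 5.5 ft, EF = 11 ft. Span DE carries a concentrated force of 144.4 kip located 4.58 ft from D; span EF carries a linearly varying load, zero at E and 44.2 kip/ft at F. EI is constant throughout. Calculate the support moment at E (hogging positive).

M_E = 241.8 kip·ft

Take M_E as the redundant. Released structure: two simple spans DE and EF with a hinge at E.
Rotations at E on the released spans (each span's end-slope, ×1/EI):
  span DE: point load 144.4 at a = 4.58: Pab(L + a)/(6LEI) = 185.9/EI
  span EF: triangular load, peak 44.2: 7w₀L³/(360EI) = 1144/EI
  relative rotation θ_0 = (185.9 + 1144)/EI = 1330/EI
A unit hogging moment at E produces rotation L₁/(3EI) + L₂/(3EI) = 5.5/EI.
Compatibility: M_E·(L₁+L₂)/(3EI) = θ_0, giving M_E = 241.8 kip·ft (hogging).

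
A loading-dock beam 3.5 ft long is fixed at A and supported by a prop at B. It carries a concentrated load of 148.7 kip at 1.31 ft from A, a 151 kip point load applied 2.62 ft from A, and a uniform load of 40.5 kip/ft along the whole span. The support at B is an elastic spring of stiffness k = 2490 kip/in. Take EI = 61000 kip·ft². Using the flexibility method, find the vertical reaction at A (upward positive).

R_A = 287.7 kip

Remove the prop at B; the released (primary) structure is a cantilever built in at A.
Downward deflection at the released point B due to the loads:
  point load 148.7 at a = 1.31: Pa²(3L − a)/(6EI) = 390.9/EI
  point load 151 at a = 2.62: Pa²(3L − a)/(6EI) = 1361/EI
  UDL 40.5: wL⁴/(8EI) = 759.7/EI
  δ_0 = 2512/EI
Flexibility coefficient — unit upward force at B: δ_{BB} = L³/(3EI) = 14.29/EI.
With EI = 61000 kip·ft²: δ_0 = 0.041178 ft and δ_{BB} = 0.000234 ft/kip.
Compatibility — the spring shortens by R_B/k under the reaction it provides: δ_0 − R_B·δ_{BB} = R_B/k. With 1/k = 1/(2490×12) ft/kip = 0.000033 ft/kip, R_B = δ_0 / (δ_{BB} + 1/k) = 0.041178 / (0.000234 + 0.000033) = 153.8 kip.
Vertical equilibrium: R_A = ΣP − R_B = 441.4 − 153.8 = 287.7 kip.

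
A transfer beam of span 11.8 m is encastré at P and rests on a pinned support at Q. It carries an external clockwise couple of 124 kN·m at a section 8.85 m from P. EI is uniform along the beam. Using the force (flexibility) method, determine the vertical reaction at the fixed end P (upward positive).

Choose R_Q as the redundant. The primary structure is the cantilever fixed at P.
Primary-structure tip deflection at Q by superposition:
  clockwise couple 124 at a = 8.85: M₀a(2L − a)/(2EI) = 8093/EI
Flexibility coefficient — unit upward force at Q: δ_{QQ} = L³/(3EI) = 547.7/EI.
The prop prevents deflection at Q: R_Q = δ_0/δ_{QQ} = 8093/547.7 = 14.78 kN.
Vertical equilibrium: R_P = ΣP − R_Q = 0 − 14.78 = -14.78 kN.

R_P = -14.78 kN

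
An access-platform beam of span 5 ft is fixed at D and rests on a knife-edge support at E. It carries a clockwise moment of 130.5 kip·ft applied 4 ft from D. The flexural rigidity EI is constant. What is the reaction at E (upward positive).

Remove the prop at E; the released (primary) structure is a cantilever built in at D.
Deflection at E on the released cantilever, summing each load's contribution:
  clockwise couple 130.5 at a = 4: M₀a(2L − a)/(2EI) = 1566/EI
Flexibility coefficient — unit upward force at E: δ_{EE} = L³/(3EI) = 41.67/EI.
The prop prevents deflection at E: R_E = δ_0/δ_{EE} = 1566/41.67 = 37.58 kip.

R_E = 37.58 kip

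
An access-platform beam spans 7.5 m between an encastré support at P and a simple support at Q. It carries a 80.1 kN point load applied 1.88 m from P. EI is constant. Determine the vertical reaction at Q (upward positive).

Choose R_Q as the redundant. The primary structure is the cantilever fixed at P.
Downward deflection at the released point Q due to the loads:
  point load 80.1 at a = 1.88: Pa²(3L − a)/(6EI) = 972.9/EI
Tip deflection under a unit load at Q: L³/(3EI) = 140.6/EI.
Compatibility at Q: δ_0 − R_Q·δ_{QQ} = 0, so R_Q = 972.9/140.6 = 6.919 kN.

R_Q = 6.919 kN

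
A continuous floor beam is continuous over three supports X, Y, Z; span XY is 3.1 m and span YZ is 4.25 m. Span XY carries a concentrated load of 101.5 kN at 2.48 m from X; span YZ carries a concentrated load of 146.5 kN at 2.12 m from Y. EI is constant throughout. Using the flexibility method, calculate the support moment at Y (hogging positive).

M_Y = 86.67 kN·m

Take M_Y as the redundant. Released structure: two simple spans XY and YZ with a hinge at Y.
Rotations at Y on the released spans (each span's end-slope, ×1/EI):
  span XY: point load 101.5 at a = 2.48: Pab(L + a)/(6LEI) = 46.82/EI
  span YZ: point load 146.5 at a = 2.12: Pab(L + b)/(6LEI) = 165.5/EI
  relative rotation θ_0 = (46.82 + 165.5)/EI = 212.3/EI
A unit hogging moment at Y produces rotation L₁/(3EI) + L₂/(3EI) = 2.45/EI.
Compatibility: M_Y·(L₁+L₂)/(3EI) = θ_0, giving M_Y = 86.67 kN·m (hogging).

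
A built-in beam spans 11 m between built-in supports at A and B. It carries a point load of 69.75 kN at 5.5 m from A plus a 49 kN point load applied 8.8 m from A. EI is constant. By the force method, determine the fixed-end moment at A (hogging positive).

M_A = 113.2 kN·m

Release both end moments; the primary structure is a simply-supported span AB with redundants M_A and M_B.
Simple-span end rotations at A and B under the given loads:
  at A: point load 69.75 at a = 5.5: Pab(L + b)/(6LEI) = 527.5/EI
  at B: point load 69.75 at a = 5.5: Pab(L + a)/(6LEI) = 527.5/EI
  at A: point load 49 at a = 8.8: Pab(L + b)/(6LEI) = 189.7/EI
  at B: point load 49 at a = 8.8: Pab(L + a)/(6LEI) = 284.6/EI
  θ_A0 = 717.2/EI,  θ_B0 = 812.1/EI
Flexibility coefficients: a unit moment at one end gives L/(3EI) there and L/(6EI) at the far end, so f₁₁ = f₂₂ = 3.667/EI and f₁₂ = f₂₁ = 1.833/EI.
Compatibility — zero rotation at each built-in end:
  3.667 M_A + 1.833 M_B = 717.2
  1.833 M_A + 3.667 M_B = 812.1
Solving the pair gives M_A = 113.2 kN·m and M_B = 164.9 kN·m (hogging).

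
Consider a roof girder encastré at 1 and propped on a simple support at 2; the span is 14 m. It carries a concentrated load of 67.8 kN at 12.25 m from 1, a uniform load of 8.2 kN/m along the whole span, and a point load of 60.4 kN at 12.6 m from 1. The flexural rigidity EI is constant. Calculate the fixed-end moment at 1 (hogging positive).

M_1 = 301.2 kN·m

Choose R_2 as the redundant. The primary structure is the cantilever fixed at 1.
Deflection at 2 on the released cantilever, summing each load's contribution:
  point load 67.8 at a = 12.25: Pa²(3L − a)/(6EI) = 50447/EI
  UDL 8.2: wL⁴/(8EI) = 39376/EI
  point load 60.4 at a = 12.6: Pa²(3L − a)/(6EI) = 46987/EI
  δ_0 = 136810/EI
Flexibility coefficient — unit upward force at 2: δ_{22} = L³/(3EI) = 914.7/EI.
Compatibility at 2: δ_0 − R_2·δ_{22} = 0, so R_2 = 136810/914.7 = 149.6 kN.
Moment equilibrium about 1: M_1 = Σ(load moments about 1) − R_2·L = 2395 − 149.6×14 = 301.2 kN·m.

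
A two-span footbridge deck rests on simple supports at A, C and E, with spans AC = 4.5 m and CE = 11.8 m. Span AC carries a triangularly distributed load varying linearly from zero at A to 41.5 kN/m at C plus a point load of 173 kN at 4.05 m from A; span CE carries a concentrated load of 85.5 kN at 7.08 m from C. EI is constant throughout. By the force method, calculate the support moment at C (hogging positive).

M_C = 156.5 kN·m

Insert a hinge at C; M_C is the redundant, and each span becomes simply supported.
Rotations at C on the released spans (each span's end-slope, ×1/EI):
  span AC: triangular load, peak 41.5: w₀L³/(45EI) = 84.04/EI
  span AC: point load 173 at a = 4.05: Pab(L + a)/(6LEI) = 99.84/EI
  span CE: point load 85.5 at a = 7.08: Pab(L + b)/(6LEI) = 666.7/EI
  relative rotation θ_0 = (183.9 + 666.7)/EI = 850.6/EI
A unit hogging moment at C produces rotation L₁/(3EI) + L₂/(3EI) = 5.433/EI.
Slope continuity at C: θ_0 = M_C·5.433/EI, so M_C = 850.6/5.433 = 156.5 kN·m (hogging).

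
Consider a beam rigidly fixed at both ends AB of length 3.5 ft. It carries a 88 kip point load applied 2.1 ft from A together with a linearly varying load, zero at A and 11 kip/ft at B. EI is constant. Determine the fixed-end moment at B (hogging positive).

M_B = 51.09 kip·ft

Release both end moments; the primary structure is a simply-supported span AB with redundants M_A and M_B.
End rotations of the released simple span under the applied load (×1/EI):
  at A: point load 88 at a = 2.1: Pab(L + b)/(6LEI) = 60.37/EI
  at B: point load 88 at a = 2.1: Pab(L + a)/(6LEI) = 68.99/EI
  at A: triangular load, peak 11: 7w₀L³/(360EI) = 9.17/EI
  at B: triangular load, peak 11: w₀L³/(45EI) = 10.48/EI
  θ_A0 = 69.54/EI,  θ_B0 = 79.47/EI
Flexibility coefficients: a unit moment at one end gives L/(3EI) there and L/(6EI) at the far end, so f₁₁ = f₂₂ = 1.167/EI and f₁₂ = f₂₁ = 0.5833/EI.
Compatibility — zero rotation at each built-in end:
  1.167 M_A + 0.5833 M_B = 69.54
  0.5833 M_A + 1.167 M_B = 79.47
Solving the pair gives M_A = 34.06 kip·ft and M_B = 51.09 kip·ft (hogging).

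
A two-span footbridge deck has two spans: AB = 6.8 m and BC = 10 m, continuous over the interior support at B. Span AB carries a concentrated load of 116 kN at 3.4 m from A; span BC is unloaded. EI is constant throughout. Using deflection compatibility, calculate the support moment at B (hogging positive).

M_B = 59.86 kN·m

Release continuity at B by inserting a hinge; the redundant is the internal moment M_B. The primary structure is two simply-supported spans AB and BC.
Rotations at B on the released spans (each span's end-slope, ×1/EI):
  span AB: point load 116 at a = 3.4: Pab(L + a)/(6LEI) = 335.2/EI
  relative rotation θ_0 = (335.2 + 0)/EI = 335.2/EI
A unit hogging moment at B produces rotation L₁/(3EI) + L₂/(3EI) = 5.6/EI.
Slope continuity at B: θ_0 = M_B·5.6/EI, so M_B = 335.2/5.6 = 59.86 kN·m (hogging).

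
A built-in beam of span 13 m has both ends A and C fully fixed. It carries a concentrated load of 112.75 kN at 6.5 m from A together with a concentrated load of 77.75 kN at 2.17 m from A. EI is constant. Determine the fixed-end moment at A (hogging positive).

M_A = 300.3 kN·m

Take the two fixed-end moments M_A, M_C as redundants; the released structure is the simple span AC.
Simple-span end rotations at A and C under the given loads:
  at A: point load 112.75 at a = 6.5: Pab(L + b)/(6LEI) = 1191/EI
  at C: point load 112.75 at a = 6.5: Pab(L + a)/(6LEI) = 1191/EI
  at A: point load 77.75 at a = 2.17: Pab(L + b)/(6LEI) = 558.2/EI
  at C: point load 77.75 at a = 2.17: Pab(L + a)/(6LEI) = 355.4/EI
  θ_A0 = 1749/EI,  θ_C0 = 1546/EI
Flexibility coefficients: a unit moment at one end gives L/(3EI) there and L/(6EI) at the far end, so f₁₁ = f₂₂ = 4.333/EI and f₁₂ = f₂₁ = 2.167/EI.
Compatibility — zero rotation at each built-in end:
  4.333 M_A + 2.167 M_C = 1749
  2.167 M_A + 4.333 M_C = 1546
Solving the pair gives M_A = 300.3 kN·m and M_C = 206.7 kN·m (hogging).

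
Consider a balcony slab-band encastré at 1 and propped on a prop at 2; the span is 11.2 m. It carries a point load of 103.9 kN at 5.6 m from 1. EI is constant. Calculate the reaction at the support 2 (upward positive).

Take the reaction at 2 as the redundant and release it; the primary structure is a cantilever fixed at 1.
Primary-structure tip deflection at 2 by superposition:
  point load 103.9 at a = 5.6: Pa²(3L − a)/(6EI) = 15205/EI
Tip deflection under a unit load at 2: L³/(3EI) = 468.3/EI.
Compatibility at 2: δ_0 − R_2·δ_{22} = 0, so R_2 = 15205/468.3 = 32.47 kN.

R_2 = 32.47 kN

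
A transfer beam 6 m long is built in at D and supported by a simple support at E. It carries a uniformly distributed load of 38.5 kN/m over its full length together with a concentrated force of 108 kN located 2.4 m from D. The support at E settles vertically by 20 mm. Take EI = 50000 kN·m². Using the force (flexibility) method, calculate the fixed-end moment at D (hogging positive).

M_D = 381 kN·m

Take the reaction at E as the redundant and release it; the primary structure is a cantilever fixed at D.
Free-end deflection of the primary structure under the applied loading (downward +):
  UDL 38.5: wL⁴/(8EI) = 6237/EI
  point load 108 at a = 2.4: Pa²(3L − a)/(6EI) = 1617/EI
  δ_0 = 7854/EI
Tip deflection under a unit load at E: L³/(3EI) = 72/EI.
With EI = 50000 kN·m²: δ_0 = 0.15709 m and δ_{EE} = 0.00144 m/kN.
Compatibility — the beam at E must follow the support down by 0.02 m: δ_0 − R_E·δ_{EE} = 0.02, so R_E = (0.15709 − 0.02)/0.00144 = 95.2 kN.
Moment equilibrium about D: M_D = Σ(load moments about D) − R_E·L = 952.2 − 95.2×6 = 381 kN·m.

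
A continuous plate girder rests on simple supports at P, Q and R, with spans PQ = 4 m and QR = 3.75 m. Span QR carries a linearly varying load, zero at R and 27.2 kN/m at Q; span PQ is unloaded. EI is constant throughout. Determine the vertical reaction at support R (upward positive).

R_R = 13.71 kN

Take M_Q as the redundant. Released structure: two simple spans PQ and QR with a hinge at Q.
Rotations at Q on the released spans (each span's end-slope, ×1/EI):
  span QR: triangular load, peak 27.2: w₀L³/(45EI) = 31.88/EI
  relative rotation θ_0 = (0 + 31.88)/EI = 31.88/EI
A unit hogging moment at Q produces rotation L₁/(3EI) + L₂/(3EI) = 2.583/EI.
Compatibility: M_Q·(L₁+L₂)/(3EI) = θ_0, giving M_Q = 12.34 kN·m (hogging).
Span QR, ΣM about R: R_Q^{QR}·3.75 = 127.5 + 12.34, so R_Q^{QR} = 37.29 kN and R_R = 51 − 37.29 = 13.71 kN.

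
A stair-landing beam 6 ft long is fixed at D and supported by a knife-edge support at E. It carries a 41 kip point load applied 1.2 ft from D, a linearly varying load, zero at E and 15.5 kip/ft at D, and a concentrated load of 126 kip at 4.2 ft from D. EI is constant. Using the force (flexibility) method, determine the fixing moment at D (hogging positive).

Choose R_E as the redundant. The primary structure is the cantilever fixed at D.
Downward deflection at the released point E due to the loads:
  point load 41 at a = 1.2: Pa²(3L − a)/(6EI) = 165.3/EI
  triangular load, peak 15.5 at the fixed end: w₀L⁴/(30EI) = 669.6/EI
  point load 126 at a = 4.2: Pa²(3L − a)/(6EI) = 5112/EI
  δ_0 = 5947/EI
Tip deflection under a unit load at E: L³/(3EI) = 72/EI.
Compatibility at E: δ_0 − R_E·δ_{EE} = 0, so R_E = 5947/72 = 82.6 kip.
Moment equilibrium about D: M_D = Σ(load moments about D) − R_E·L = 671.4 − 82.6×6 = 175.8 kip·ft.

M_D = 175.8 kip·ft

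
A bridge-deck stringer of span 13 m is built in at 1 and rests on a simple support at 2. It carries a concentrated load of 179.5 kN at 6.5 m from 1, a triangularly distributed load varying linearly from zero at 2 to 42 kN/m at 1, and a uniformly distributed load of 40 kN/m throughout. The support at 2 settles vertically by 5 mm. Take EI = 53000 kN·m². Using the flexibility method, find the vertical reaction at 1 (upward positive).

Choose R_2 as the redundant. The primary structure is the cantilever fixed at 1.
Deflection at 2 on the released cantilever, summing each load's contribution:
  point load 179.5 at a = 6.5: Pa²(3L − a)/(6EI) = 41079/EI
  triangular load, peak 42 at the fixed end: w₀L⁴/(30EI) = 39985/EI
  UDL 40: wL⁴/(8EI) = 142805/EI
  δ_0 = 223870/EI
Flexibility coefficient — unit upward force at 2: δ_{22} = L³/(3EI) = 732.3/EI.
With EI = 53000 kN·m²: δ_0 = 4.224 m and δ_{22} = 0.013818 m/kN.
Compatibility — the beam at 2 must follow the support down by 0.005 m: δ_0 − R_2·δ_{22} = 0.005, so R_2 = (4.224 − 0.005)/0.013818 = 305.3 kN.
Vertical equilibrium: R_1 = ΣP − R_2 = 972.5 − 305.3 = 667.2 kN.

R_1 = 667.2 kN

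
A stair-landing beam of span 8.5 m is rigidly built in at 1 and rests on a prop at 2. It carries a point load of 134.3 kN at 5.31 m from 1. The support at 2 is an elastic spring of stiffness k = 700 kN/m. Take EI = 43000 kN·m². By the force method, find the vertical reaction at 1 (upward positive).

R_1 = 86.42 kN

Choose R_2 as the redundant. The primary structure is the cantilever fixed at 1.
Deflection at 2 on the released cantilever, summing each load's contribution:
  point load 134.3 at a = 5.31: Pa²(3L − a)/(6EI) = 12742/EI
Tip deflection under a unit load at 2: L³/(3EI) = 204.7/EI.
With EI = 43000 kN·m²: δ_0 = 0.29633 m and δ_{22} = 0.004761 m/kN.
Compatibility — the spring shortens by R_2/k under the reaction it provides: δ_0 − R_2·δ_{22} = R_2/k. With 1/k = 0.001429 m/kN, R_2 = δ_0 / (δ_{22} + 1/k) = 0.29633 / (0.004761 + 0.001429) = 47.88 kN.
Vertical equilibrium: R_1 = ΣP − R_2 = 134.3 − 47.88 = 86.42 kN.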